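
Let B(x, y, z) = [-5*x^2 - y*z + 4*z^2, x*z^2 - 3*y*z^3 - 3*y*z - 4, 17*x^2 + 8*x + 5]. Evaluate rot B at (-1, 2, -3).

(∇×B)₁ = ∂B₃/∂y − ∂B₂/∂z = -2*x*z + 9*y*z^2 + 3*y
(∇×B)₂ = ∂B₁/∂z − ∂B₃/∂x = -34*x - y + 8*z - 8
(∇×B)₃ = ∂B₂/∂x − ∂B₁/∂y = z^2 + z
∇×B = (-2*x*z + 9*y*z^2 + 3*y, -34*x - y + 8*z - 8, z^2 + z)
At (-1, 2, -3): (162, 0, 6).

(162, 0, 6)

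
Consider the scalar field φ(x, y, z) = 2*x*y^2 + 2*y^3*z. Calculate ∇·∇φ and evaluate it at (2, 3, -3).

∂²φ/∂x² = 0
∂²φ/∂y² = 4*(x + 3*y*z)
∂²φ/∂z² = 0
∇²φ = 4*x + 12*y*z
At (2, 3, -3): -100.

-100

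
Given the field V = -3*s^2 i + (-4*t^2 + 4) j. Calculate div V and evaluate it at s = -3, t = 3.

-6

∂V₁/∂s = -6*s
∂V₂/∂t = -8*t
∇·V = -6*s - 8*t
At (-3, 3): -6.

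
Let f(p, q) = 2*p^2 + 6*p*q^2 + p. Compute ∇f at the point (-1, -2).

∂f/∂p = 4*p + 6*q^2 + 1
∂f/∂q = 12*p*q
∇f = (4*p + 6*q^2 + 1, 12*p*q)
At (-1, -2): (21, 24).

(21, 24)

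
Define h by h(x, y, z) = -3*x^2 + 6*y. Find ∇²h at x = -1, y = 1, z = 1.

∂²h/∂x² = -6
∂²h/∂y² = 0
∂²h/∂z² = 0
∇²h = -6
At (-1, 1, 1): -6.

-6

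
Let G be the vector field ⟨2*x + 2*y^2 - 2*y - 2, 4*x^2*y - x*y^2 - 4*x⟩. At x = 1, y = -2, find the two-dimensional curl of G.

∂G₂/∂x = 8*x*y - y^2 - 4
∂G₁/∂y = 4*y - 2
Scalar curl = 8*x*y - y^2 - 4*y - 2
At (1, -2): -14.

-14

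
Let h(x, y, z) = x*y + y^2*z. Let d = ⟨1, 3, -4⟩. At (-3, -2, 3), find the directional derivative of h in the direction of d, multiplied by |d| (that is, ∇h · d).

∂h/∂x = y
∂h/∂y = x + 2*y*z
∂h/∂z = y^2
∇h at (-3, -2, 3) = (-2, -15, 4)
∇h · d = (-2)(1) + (-15)(3) + (4)(-4) = -63

-63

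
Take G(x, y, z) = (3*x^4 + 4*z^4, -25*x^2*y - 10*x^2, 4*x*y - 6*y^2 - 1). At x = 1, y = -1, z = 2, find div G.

-13

∂G₁/∂x = 12*x^3
∂G₂/∂y = -25*x^2
∂G₃/∂z = 0
∇·G = 12*x^3 - 25*x^2
At (1, -1, 2): -13.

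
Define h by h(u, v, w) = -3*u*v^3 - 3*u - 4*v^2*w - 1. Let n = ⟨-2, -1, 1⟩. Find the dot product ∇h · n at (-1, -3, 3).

∂h/∂u = -3*v^3 - 3
∂h/∂v = -9*u*v^2 - 8*v*w
∂h/∂w = -4*v^2
∇h at (-1, -3, 3) = (78, 153, -36)
∇h · n = (78)(-2) + (153)(-1) + (-36)(1) = -345

-345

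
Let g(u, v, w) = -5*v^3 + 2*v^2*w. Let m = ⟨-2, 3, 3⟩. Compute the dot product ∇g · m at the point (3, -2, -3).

∂g/∂u = 0
∂g/∂v = -15*v^2 + 4*v*w
∂g/∂w = 2*v^2
∇g at (3, -2, -3) = (0, -36, 8)
∇g · m = (0)(-2) + (-36)(3) + (8)(3) = -84

-84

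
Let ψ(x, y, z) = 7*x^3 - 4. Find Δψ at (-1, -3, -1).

-42

∂²ψ/∂x² = 42*x
∂²ψ/∂y² = 0
∂²ψ/∂z² = 0
∇²ψ = 42*x
At (-1, -3, -1): -42.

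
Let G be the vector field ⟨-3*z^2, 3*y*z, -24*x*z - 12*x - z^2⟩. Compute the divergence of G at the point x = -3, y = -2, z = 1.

73

∂G₁/∂x = 0
∂G₂/∂y = 3*z
∂G₃/∂z = -24*x - 2*z
∇·G = -24*x + z
At (-3, -2, 1): 73.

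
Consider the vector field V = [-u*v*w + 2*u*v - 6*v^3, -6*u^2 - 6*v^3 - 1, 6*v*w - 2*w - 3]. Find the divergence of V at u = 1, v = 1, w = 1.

-13

∂V₁/∂u = -v*w + 2*v
∂V₂/∂v = -18*v^2
∂V₃/∂w = 6*v - 2
∇·V = -18*v^2 - v*w + 8*v - 2
At (1, 1, 1): -13.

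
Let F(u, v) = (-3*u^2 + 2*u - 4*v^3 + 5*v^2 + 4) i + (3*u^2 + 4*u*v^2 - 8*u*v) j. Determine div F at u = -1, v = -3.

40

∂F₁/∂u = -6*u + 2
∂F₂/∂v = 8*u*v - 8*u
∇·F = 8*u*v - 14*u + 2
At (-1, -3): 40.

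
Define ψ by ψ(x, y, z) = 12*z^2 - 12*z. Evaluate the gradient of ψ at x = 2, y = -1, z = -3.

(0, 0, -84)

∂ψ/∂x = 0
∂ψ/∂y = 0
∂ψ/∂z = 24*z - 12
∇ψ = (0, 0, 24*z - 12)
At (2, -1, -3): (0, 0, -84).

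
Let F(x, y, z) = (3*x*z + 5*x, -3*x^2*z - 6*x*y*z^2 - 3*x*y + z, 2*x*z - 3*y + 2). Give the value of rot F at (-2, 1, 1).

(∇×F)₁ = ∂F₃/∂y − ∂F₂/∂z = 3*x^2 + 12*x*y*z - 4
(∇×F)₂ = ∂F₁/∂z − ∂F₃/∂x = 3*x - 2*z
(∇×F)₃ = ∂F₂/∂x − ∂F₁/∂y = -6*x*z - 6*y*z^2 - 3*y
∇×F = (3*x^2 + 12*x*y*z - 4, 3*x - 2*z, -6*x*z - 6*y*z^2 - 3*y)
At (-2, 1, 1): (-16, -8, 3).

(-16, -8, 3)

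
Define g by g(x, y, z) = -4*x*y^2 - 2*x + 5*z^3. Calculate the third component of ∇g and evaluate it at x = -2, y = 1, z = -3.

(∇g)_3 = ∂g/∂z = 15*z^2
At (-2, 1, -3): 135.

135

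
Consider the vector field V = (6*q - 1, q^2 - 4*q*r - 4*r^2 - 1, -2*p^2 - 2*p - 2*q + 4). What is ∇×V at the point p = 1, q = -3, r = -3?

(-38, 6, -6)

(∇×V)₁ = ∂V₃/∂q − ∂V₂/∂r = 4*q + 8*r - 2
(∇×V)₂ = ∂V₁/∂r − ∂V₃/∂p = 4*p + 2
(∇×V)₃ = ∂V₂/∂p − ∂V₁/∂q = -6
∇×V = (4*q + 8*r - 2, 4*p + 2, -6)
At (1, -3, -3): (-38, 6, -6).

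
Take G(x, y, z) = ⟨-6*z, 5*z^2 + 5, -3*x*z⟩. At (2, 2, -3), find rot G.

(30, -15, 0)

(∇×G)₁ = ∂G₃/∂y − ∂G₂/∂z = -10*z
(∇×G)₂ = ∂G₁/∂z − ∂G₃/∂x = 3*z - 6
(∇×G)₃ = ∂G₂/∂x − ∂G₁/∂y = 0
∇×G = (-10*z, 3*z - 6, 0)
At (2, 2, -3): (30, -15, 0).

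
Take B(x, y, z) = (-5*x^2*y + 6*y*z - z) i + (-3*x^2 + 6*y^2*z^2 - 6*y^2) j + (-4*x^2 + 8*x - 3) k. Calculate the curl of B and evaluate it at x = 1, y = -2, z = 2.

(-96, -13, -13)

(∇×B)₁ = ∂B₃/∂y − ∂B₂/∂z = -12*y^2*z
(∇×B)₂ = ∂B₁/∂z − ∂B₃/∂x = 8*x + 6*y - 9
(∇×B)₃ = ∂B₂/∂x − ∂B₁/∂y = 5*x^2 - 6*x - 6*z
∇×B = (-12*y^2*z, 8*x + 6*y - 9, 5*x^2 - 6*x - 6*z)
At (1, -2, 2): (-96, -13, -13).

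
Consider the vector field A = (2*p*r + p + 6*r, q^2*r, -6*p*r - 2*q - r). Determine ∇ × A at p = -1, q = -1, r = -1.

(-3, -2, 0)

(∇×A)₁ = ∂A₃/∂q − ∂A₂/∂r = -q^2 - 2
(∇×A)₂ = ∂A₁/∂r − ∂A₃/∂p = 2*p + 6*r + 6
(∇×A)₃ = ∂A₂/∂p − ∂A₁/∂q = 0
∇×A = (-q^2 - 2, 2*p + 6*r + 6, 0)
At (-1, -1, -1): (-3, -2, 0).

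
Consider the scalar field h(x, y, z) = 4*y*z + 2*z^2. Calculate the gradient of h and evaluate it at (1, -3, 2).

∂h/∂x = 0
∂h/∂y = 4*z
∂h/∂z = 4*y + 4*z
∇h = (0, 4*z, 4*y + 4*z)
At (1, -3, 2): (0, 8, -4).

(0, 8, -4)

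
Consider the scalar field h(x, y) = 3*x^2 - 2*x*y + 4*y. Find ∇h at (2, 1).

(10, 0)

∂h/∂x = 6*x - 2*y
∂h/∂y = -2*x + 4
∇h = (6*x - 2*y, -2*x + 4)
At (2, 1): (10, 0).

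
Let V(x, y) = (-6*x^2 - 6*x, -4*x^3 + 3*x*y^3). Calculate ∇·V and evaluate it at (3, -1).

-15

∂V₁/∂x = -12*x - 6
∂V₂/∂y = 9*x*y^2
∇·V = 9*x*y^2 - 12*x - 6
At (3, -1): -15.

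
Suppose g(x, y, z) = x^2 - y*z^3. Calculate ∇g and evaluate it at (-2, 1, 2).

∂g/∂x = 2*x
∂g/∂y = -z^3
∂g/∂z = -3*y*z^2
∇g = (2*x, -z^3, -3*y*z^2)
At (-2, 1, 2): (-4, -8, -12).

(-4, -8, -12)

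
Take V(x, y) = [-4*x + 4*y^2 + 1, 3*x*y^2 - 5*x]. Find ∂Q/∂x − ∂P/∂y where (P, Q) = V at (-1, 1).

∂V₂/∂x = 3*y^2 - 5
∂V₁/∂y = 8*y
Scalar curl = 3*y^2 - 8*y - 5
At (-1, 1): -10.

-10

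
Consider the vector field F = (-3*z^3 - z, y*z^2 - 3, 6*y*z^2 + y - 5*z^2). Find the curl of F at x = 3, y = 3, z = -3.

(73, -82, 0)

(∇×F)₁ = ∂F₃/∂y − ∂F₂/∂z = -2*y*z + 6*z^2 + 1
(∇×F)₂ = ∂F₁/∂z − ∂F₃/∂x = -9*z^2 - 1
(∇×F)₃ = ∂F₂/∂x − ∂F₁/∂y = 0
∇×F = (-2*y*z + 6*z^2 + 1, -9*z^2 - 1, 0)
At (3, 3, -3): (73, -82, 0).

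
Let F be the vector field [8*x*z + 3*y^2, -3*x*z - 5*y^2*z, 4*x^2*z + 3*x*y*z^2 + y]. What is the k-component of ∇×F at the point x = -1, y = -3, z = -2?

24

(∇×F)_3 = ∂F₂/∂x − ∂F₁/∂y
= -3*z − (6*y)
= -6*y - 3*z
At (-1, -3, -2): 24.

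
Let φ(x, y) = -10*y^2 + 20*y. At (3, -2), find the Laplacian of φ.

-20

∂²φ/∂x² = 0
∂²φ/∂y² = -20
∇²φ = -20
At (3, -2): -20.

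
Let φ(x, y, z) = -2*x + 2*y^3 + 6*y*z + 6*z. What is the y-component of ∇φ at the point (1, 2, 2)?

(∇φ)_2 = ∂φ/∂y = 6*y^2 + 6*z
At (1, 2, 2): 36.

36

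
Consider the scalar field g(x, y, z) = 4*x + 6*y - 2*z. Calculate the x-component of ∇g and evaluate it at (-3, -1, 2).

(∇g)_1 = ∂g/∂x = 4
At (-3, -1, 2): 4.

4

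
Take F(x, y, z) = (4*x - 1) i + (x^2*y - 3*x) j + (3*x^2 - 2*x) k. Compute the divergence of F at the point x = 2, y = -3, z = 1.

8

∂F₁/∂x = 4
∂F₂/∂y = x^2
∂F₃/∂z = 0
∇·F = x^2 + 4
At (2, -3, 1): 8.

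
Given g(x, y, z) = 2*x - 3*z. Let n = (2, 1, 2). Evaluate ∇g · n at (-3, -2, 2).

-2

∂g/∂x = 2
∂g/∂y = 0
∂g/∂z = -3
∇g at (-3, -2, 2) = (2, 0, -3)
∇g · n = (2)(2) + (0)(1) + (-3)(2) = -2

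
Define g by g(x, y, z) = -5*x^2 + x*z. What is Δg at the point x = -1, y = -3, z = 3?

∂²g/∂x² = -10
∂²g/∂y² = 0
∂²g/∂z² = 0
∇²g = -10
At (-1, -3, 3): -10.

-10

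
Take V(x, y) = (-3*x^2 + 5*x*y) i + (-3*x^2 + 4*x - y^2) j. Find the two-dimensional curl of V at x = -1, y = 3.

15

∂V₂/∂x = -6*x + 4
∂V₁/∂y = 5*x
Scalar curl = -11*x + 4
At (-1, 3): 15.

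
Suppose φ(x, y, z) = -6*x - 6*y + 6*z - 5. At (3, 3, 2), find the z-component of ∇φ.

(∇φ)_3 = ∂φ/∂z = 6
At (3, 3, 2): 6.

6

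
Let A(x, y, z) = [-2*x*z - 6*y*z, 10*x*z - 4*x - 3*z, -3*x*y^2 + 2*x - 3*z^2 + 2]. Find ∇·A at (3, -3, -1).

∂A₁/∂x = -2*z
∂A₂/∂y = 0
∂A₃/∂z = -6*z
∇·A = -8*z
At (3, -3, -1): 8.

8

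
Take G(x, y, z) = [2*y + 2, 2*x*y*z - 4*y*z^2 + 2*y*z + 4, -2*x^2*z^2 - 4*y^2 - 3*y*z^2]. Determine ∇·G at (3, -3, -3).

-6

∂G₁/∂x = 0
∂G₂/∂y = 2*x*z - 4*z^2 + 2*z
∂G₃/∂z = -4*x^2*z - 6*y*z
∇·G = -4*x^2*z + 2*x*z - 6*y*z - 4*z^2 + 2*z
At (3, -3, -3): -6.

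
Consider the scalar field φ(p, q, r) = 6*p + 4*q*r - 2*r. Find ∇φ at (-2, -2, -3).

(6, -12, -10)

∂φ/∂p = 6
∂φ/∂q = 4*r
∂φ/∂r = 4*q - 2
∇φ = (6, 4*r, 4*q - 2)
At (-2, -2, -3): (6, -12, -10).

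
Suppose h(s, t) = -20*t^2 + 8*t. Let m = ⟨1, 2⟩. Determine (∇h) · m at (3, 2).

-144

∂h/∂s = 0
∂h/∂t = -40*t + 8
∇h at (3, 2) = (0, -72)
∇h · m = (0)(1) + (-72)(2) = -144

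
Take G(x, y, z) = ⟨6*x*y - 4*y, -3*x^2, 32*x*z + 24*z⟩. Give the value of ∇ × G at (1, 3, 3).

(∇×G)₁ = ∂G₃/∂y − ∂G₂/∂z = 0
(∇×G)₂ = ∂G₁/∂z − ∂G₃/∂x = -32*z
(∇×G)₃ = ∂G₂/∂x − ∂G₁/∂y = -12*x + 4
∇×G = (0, -32*z, -12*x + 4)
At (1, 3, 3): (0, -96, -8).

(0, -96, -8)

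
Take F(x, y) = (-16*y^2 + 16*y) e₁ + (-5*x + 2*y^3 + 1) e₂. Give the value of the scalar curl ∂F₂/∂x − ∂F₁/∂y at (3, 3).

75

∂F₂/∂x = -5
∂F₁/∂y = -32*y + 16
Scalar curl = 32*y - 21
At (3, 3): 75.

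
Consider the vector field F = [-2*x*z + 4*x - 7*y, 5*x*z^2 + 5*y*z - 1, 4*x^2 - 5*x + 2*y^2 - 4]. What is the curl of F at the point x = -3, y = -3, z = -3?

(-87, 35, 52)

(∇×F)₁ = ∂F₃/∂y − ∂F₂/∂z = -10*x*z - y
(∇×F)₂ = ∂F₁/∂z − ∂F₃/∂x = -10*x + 5
(∇×F)₃ = ∂F₂/∂x − ∂F₁/∂y = 5*z^2 + 7
∇×F = (-10*x*z - y, -10*x + 5, 5*z^2 + 7)
At (-3, -3, -3): (-87, 35, 52).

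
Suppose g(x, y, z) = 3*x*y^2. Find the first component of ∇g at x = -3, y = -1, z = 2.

3

(∇g)_1 = ∂g/∂x = 3*y^2
At (-3, -1, 2): 3.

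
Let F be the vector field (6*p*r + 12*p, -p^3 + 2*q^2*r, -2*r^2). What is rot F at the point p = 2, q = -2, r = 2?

(-8, 12, -12)

(∇×F)₁ = ∂F₃/∂q − ∂F₂/∂r = -2*q^2
(∇×F)₂ = ∂F₁/∂r − ∂F₃/∂p = 6*p
(∇×F)₃ = ∂F₂/∂p − ∂F₁/∂q = -3*p^2
∇×F = (-2*q^2, 6*p, -3*p^2)
At (2, -2, 2): (-8, 12, -12).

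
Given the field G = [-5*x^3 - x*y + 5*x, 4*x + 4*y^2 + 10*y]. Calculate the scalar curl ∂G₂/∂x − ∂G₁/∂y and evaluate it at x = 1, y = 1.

∂G₂/∂x = 4
∂G₁/∂y = -x
Scalar curl = x + 4
At (1, 1): 5.

5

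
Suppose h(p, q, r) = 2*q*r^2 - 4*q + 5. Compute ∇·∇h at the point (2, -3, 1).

∂²h/∂p² = 0
∂²h/∂q² = 0
∂²h/∂r² = 4*q
∇²h = 4*q
At (2, -3, 1): -12.

-12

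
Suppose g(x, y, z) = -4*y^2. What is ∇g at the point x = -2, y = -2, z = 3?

(0, 16, 0)

∂g/∂x = 0
∂g/∂y = -8*y
∂g/∂z = 0
∇g = (0, -8*y, 0)
At (-2, -2, 3): (0, 16, 0).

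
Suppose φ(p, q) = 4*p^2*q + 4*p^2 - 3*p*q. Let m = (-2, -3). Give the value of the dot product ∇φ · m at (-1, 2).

39

∂φ/∂p = 8*p*q + 8*p - 3*q
∂φ/∂q = 4*p^2 - 3*p
∇φ at (-1, 2) = (-30, 7)
∇φ · m = (-30)(-2) + (7)(-3) = 39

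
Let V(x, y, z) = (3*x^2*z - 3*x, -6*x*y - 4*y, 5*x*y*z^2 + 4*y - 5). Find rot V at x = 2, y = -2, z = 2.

(∇×V)₁ = ∂V₃/∂y − ∂V₂/∂z = 5*x*z^2 + 4
(∇×V)₂ = ∂V₁/∂z − ∂V₃/∂x = 3*x^2 - 5*y*z^2
(∇×V)₃ = ∂V₂/∂x − ∂V₁/∂y = -6*y
∇×V = (5*x*z^2 + 4, 3*x^2 - 5*y*z^2, -6*y)
At (2, -2, 2): (44, 52, 12).

(44, 52, 12)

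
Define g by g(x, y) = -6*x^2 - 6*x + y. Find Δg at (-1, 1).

-12

∂²g/∂x² = -12
∂²g/∂y² = 0
∇²g = -12
At (-1, 1): -12.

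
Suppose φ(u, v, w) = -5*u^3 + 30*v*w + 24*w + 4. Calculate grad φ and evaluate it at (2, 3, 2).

∂φ/∂u = -15*u^2
∂φ/∂v = 30*w
∂φ/∂w = 30*v + 24
∇φ = (-15*u^2, 30*w, 30*v + 24)
At (2, 3, 2): (-60, 60, 114).

(-60, 60, 114)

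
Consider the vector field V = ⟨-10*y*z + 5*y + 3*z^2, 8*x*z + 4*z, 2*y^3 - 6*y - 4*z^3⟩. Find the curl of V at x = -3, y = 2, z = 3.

(38, -2, 49)

(∇×V)₁ = ∂V₃/∂y − ∂V₂/∂z = -8*x + 6*y^2 - 10
(∇×V)₂ = ∂V₁/∂z − ∂V₃/∂x = -10*y + 6*z
(∇×V)₃ = ∂V₂/∂x − ∂V₁/∂y = 18*z - 5
∇×V = (-8*x + 6*y^2 - 10, -10*y + 6*z, 18*z - 5)
At (-3, 2, 3): (38, -2, 49).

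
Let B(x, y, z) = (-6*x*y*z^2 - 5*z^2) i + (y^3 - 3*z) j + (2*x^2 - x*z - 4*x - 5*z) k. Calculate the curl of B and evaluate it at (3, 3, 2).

(∇×B)₁ = ∂B₃/∂y − ∂B₂/∂z = 3
(∇×B)₂ = ∂B₁/∂z − ∂B₃/∂x = -12*x*y*z - 4*x - 9*z + 4
(∇×B)₃ = ∂B₂/∂x − ∂B₁/∂y = 6*x*z^2
∇×B = (3, -12*x*y*z - 4*x - 9*z + 4, 6*x*z^2)
At (3, 3, 2): (3, -242, 72).

(3, -242, 72)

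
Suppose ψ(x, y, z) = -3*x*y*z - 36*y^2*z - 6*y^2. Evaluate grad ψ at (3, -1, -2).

∂ψ/∂x = -3*y*z
∂ψ/∂y = -3*x*z - 72*y*z - 12*y
∂ψ/∂z = -3*x*y - 36*y^2
∇ψ = (-3*y*z, -3*x*z - 72*y*z - 12*y, -3*x*y - 36*y^2)
At (3, -1, -2): (-6, -114, -27).

(-6, -114, -27)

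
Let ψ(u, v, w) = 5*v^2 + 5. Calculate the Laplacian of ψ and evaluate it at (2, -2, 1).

10

∂²ψ/∂u² = 0
∂²ψ/∂v² = 10
∂²ψ/∂w² = 0
∇²ψ = 10
At (2, -2, 1): 10.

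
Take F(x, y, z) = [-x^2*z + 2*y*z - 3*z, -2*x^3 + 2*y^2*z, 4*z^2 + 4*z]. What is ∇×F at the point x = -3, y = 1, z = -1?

(-2, -10, -52)

(∇×F)₁ = ∂F₃/∂y − ∂F₂/∂z = -2*y^2
(∇×F)₂ = ∂F₁/∂z − ∂F₃/∂x = -x^2 + 2*y - 3
(∇×F)₃ = ∂F₂/∂x − ∂F₁/∂y = -6*x^2 - 2*z
∇×F = (-2*y^2, -x^2 + 2*y - 3, -6*x^2 - 2*z)
At (-3, 1, -1): (-2, -10, -52).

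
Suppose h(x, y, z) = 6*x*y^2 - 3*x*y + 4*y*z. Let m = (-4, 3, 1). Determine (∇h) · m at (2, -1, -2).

∂h/∂x = 6*y^2 - 3*y
∂h/∂y = 12*x*y - 3*x + 4*z
∂h/∂z = 4*y
∇h at (2, -1, -2) = (9, -38, -4)
∇h · m = (9)(-4) + (-38)(3) + (-4)(1) = -154

-154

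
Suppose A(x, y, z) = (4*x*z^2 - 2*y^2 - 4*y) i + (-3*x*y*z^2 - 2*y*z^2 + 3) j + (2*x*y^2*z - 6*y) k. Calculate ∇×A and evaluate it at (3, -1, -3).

(∇×A)₁ = ∂A₃/∂y − ∂A₂/∂z = 10*x*y*z + 4*y*z - 6
(∇×A)₂ = ∂A₁/∂z − ∂A₃/∂x = 8*x*z - 2*y^2*z
(∇×A)₃ = ∂A₂/∂x − ∂A₁/∂y = -3*y*z^2 + 4*y + 4
∇×A = (10*x*y*z + 4*y*z - 6, 8*x*z - 2*y^2*z, -3*y*z^2 + 4*y + 4)
At (3, -1, -3): (96, -66, 27).

(96, -66, 27)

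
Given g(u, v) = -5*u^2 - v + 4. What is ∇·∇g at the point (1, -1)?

∂²g/∂u² = -10
∂²g/∂v² = 0
∇²g = -10
At (1, -1): -10.

-10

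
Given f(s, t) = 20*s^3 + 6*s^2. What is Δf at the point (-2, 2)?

∂²f/∂s² = 12*(10*s + 1)
∂²f/∂t² = 0
∇²f = 120*s + 12
At (-2, 2): -228.

-228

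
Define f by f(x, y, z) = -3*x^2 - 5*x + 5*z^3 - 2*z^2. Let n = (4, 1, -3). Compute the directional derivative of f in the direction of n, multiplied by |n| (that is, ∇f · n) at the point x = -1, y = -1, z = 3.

∂f/∂x = -6*x - 5
∂f/∂y = 0
∂f/∂z = 15*z^2 - 4*z
∇f at (-1, -1, 3) = (1, 0, 123)
∇f · n = (1)(4) + (0)(1) + (123)(-3) = -365

-365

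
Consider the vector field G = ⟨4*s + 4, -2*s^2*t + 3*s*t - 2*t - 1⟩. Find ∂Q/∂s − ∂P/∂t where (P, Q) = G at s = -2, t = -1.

∂G₂/∂s = -4*s*t + 3*t
∂G₁/∂t = 0
Scalar curl = -4*s*t + 3*t
At (-2, -1): -11.

-11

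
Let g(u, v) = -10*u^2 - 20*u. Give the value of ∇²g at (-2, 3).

-20

∂²g/∂u² = -20
∂²g/∂v² = 0
∇²g = -20
At (-2, 3): -20.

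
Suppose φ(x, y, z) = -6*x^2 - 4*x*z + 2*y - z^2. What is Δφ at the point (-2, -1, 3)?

∂²φ/∂x² = -12
∂²φ/∂y² = 0
∂²φ/∂z² = -2
∇²φ = -14
At (-2, -1, 3): -14.

-14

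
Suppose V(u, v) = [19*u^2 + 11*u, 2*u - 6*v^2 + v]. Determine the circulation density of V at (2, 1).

∂V₂/∂u = 2
∂V₁/∂v = 0
Scalar curl = 2
At (2, 1): 2.

2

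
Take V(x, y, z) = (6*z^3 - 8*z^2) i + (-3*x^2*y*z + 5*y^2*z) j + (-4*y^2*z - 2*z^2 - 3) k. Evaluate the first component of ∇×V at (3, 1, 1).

14

(∇×V)_1 = ∂V₃/∂y − ∂V₂/∂z
= -8*y*z − (-3*x^2*y + 5*y^2)
= 3*x^2*y - 5*y^2 - 8*y*z
At (3, 1, 1): 14.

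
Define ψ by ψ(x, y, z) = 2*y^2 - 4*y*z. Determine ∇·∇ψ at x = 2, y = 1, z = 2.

4

∂²ψ/∂x² = 0
∂²ψ/∂y² = 4
∂²ψ/∂z² = 0
∇²ψ = 4
At (2, 1, 2): 4.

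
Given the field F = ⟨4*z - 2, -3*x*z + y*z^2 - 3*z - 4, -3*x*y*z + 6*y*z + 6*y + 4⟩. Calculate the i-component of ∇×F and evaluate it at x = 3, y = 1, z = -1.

23

(∇×F)_1 = ∂F₃/∂y − ∂F₂/∂z
= -3*x*z + 6*z + 6 − (-3*x + 2*y*z - 3)
= -3*x*z + 3*x - 2*y*z + 6*z + 9
At (3, 1, -1): 23.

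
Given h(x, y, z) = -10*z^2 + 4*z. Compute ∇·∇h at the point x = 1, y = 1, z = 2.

∂²h/∂x² = 0
∂²h/∂y² = 0
∂²h/∂z² = -20
∇²h = -20
At (1, 1, 2): -20.

-20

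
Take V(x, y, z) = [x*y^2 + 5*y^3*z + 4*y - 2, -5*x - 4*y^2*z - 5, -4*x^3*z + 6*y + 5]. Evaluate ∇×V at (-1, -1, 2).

(10, 19, -41)

(∇×V)₁ = ∂V₃/∂y − ∂V₂/∂z = 4*y^2 + 6
(∇×V)₂ = ∂V₁/∂z − ∂V₃/∂x = 12*x^2*z + 5*y^3
(∇×V)₃ = ∂V₂/∂x − ∂V₁/∂y = -2*x*y - 15*y^2*z - 9
∇×V = (4*y^2 + 6, 12*x^2*z + 5*y^3, -2*x*y - 15*y^2*z - 9)
At (-1, -1, 2): (10, 19, -41).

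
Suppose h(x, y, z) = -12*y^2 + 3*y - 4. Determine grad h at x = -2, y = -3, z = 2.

∂h/∂x = 0
∂h/∂y = -24*y + 3
∂h/∂z = 0
∇h = (0, -24*y + 3, 0)
At (-2, -3, 2): (0, 75, 0).

(0, 75, 0)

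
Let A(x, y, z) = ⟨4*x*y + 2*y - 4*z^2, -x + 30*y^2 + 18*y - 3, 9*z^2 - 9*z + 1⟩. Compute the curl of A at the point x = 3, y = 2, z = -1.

(∇×A)₁ = ∂A₃/∂y − ∂A₂/∂z = 0
(∇×A)₂ = ∂A₁/∂z − ∂A₃/∂x = -8*z
(∇×A)₃ = ∂A₂/∂x − ∂A₁/∂y = -4*x - 3
∇×A = (0, -8*z, -4*x - 3)
At (3, 2, -1): (0, 8, -15).

(0, 8, -15)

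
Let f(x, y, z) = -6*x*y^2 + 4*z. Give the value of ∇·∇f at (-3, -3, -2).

∂²f/∂x² = 0
∂²f/∂y² = -12*x
∂²f/∂z² = 0
∇²f = -12*x
At (-3, -3, -2): 36.

36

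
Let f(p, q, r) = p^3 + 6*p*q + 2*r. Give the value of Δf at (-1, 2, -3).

-6

∂²f/∂p² = 6*p
∂²f/∂q² = 0
∂²f/∂r² = 0
∇²f = 6*p
At (-1, 2, -3): -6.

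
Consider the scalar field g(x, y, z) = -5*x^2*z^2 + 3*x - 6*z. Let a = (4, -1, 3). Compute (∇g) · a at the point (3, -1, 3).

-1896

∂g/∂x = -10*x*z^2 + 3
∂g/∂y = 0
∂g/∂z = -10*x^2*z - 6
∇g at (3, -1, 3) = (-267, 0, -276)
∇g · a = (-267)(4) + (0)(-1) + (-276)(3) = -1896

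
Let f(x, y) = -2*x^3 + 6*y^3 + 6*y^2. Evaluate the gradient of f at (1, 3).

(-6, 198)

∂f/∂x = -6*x^2
∂f/∂y = 18*y^2 + 12*y
∇f = (-6*x^2, 18*y^2 + 12*y)
At (1, 3): (-6, 198).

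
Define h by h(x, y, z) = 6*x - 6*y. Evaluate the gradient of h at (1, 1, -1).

∂h/∂x = 6
∂h/∂y = -6
∂h/∂z = 0
∇h = (6, -6, 0)
At (1, 1, -1): (6, -6, 0).

(6, -6, 0)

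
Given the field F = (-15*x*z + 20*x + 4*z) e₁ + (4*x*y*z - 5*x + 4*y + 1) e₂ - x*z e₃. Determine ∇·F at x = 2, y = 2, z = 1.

∂F₁/∂x = -15*z + 20
∂F₂/∂y = 4*x*z + 4
∂F₃/∂z = -x
∇·F = 4*x*z - x - 15*z + 24
At (2, 2, 1): 15.

15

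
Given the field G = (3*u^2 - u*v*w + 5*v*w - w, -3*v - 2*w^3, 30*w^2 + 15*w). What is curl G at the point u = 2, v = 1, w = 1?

(∇×G)₁ = ∂G₃/∂v − ∂G₂/∂w = 6*w^2
(∇×G)₂ = ∂G₁/∂w − ∂G₃/∂u = -u*v + 5*v - 1
(∇×G)₃ = ∂G₂/∂u − ∂G₁/∂v = u*w - 5*w
∇×G = (6*w^2, -u*v + 5*v - 1, u*w - 5*w)
At (2, 1, 1): (6, 2, -3).

(6, 2, -3)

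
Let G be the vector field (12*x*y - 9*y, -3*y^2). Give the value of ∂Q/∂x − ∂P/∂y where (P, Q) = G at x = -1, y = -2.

21

∂G₂/∂x = 0
∂G₁/∂y = 12*x - 9
Scalar curl = -12*x + 9
At (-1, -2): 21.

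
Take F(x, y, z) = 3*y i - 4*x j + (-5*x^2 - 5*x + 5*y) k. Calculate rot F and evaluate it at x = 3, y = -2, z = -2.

(5, 35, -7)

(∇×F)₁ = ∂F₃/∂y − ∂F₂/∂z = 5
(∇×F)₂ = ∂F₁/∂z − ∂F₃/∂x = 10*x + 5
(∇×F)₃ = ∂F₂/∂x − ∂F₁/∂y = -7
∇×F = (5, 10*x + 5, -7)
At (3, -2, -2): (5, 35, -7).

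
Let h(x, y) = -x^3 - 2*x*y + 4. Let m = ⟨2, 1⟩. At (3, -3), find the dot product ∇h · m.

-48

∂h/∂x = -3*x^2 - 2*y
∂h/∂y = -2*x
∇h at (3, -3) = (-21, -6)
∇h · m = (-21)(2) + (-6)(1) = -48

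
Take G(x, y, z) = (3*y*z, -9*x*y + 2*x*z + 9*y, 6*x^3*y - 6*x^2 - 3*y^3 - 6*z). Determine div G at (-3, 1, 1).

30

∂G₁/∂x = 0
∂G₂/∂y = -9*x + 9
∂G₃/∂z = -6
∇·G = -9*x + 3
At (-3, 1, 1): 30.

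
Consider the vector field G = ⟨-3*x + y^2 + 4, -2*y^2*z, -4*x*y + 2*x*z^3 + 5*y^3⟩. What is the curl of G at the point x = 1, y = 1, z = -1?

(∇×G)₁ = ∂G₃/∂y − ∂G₂/∂z = -4*x + 17*y^2
(∇×G)₂ = ∂G₁/∂z − ∂G₃/∂x = 4*y - 2*z^3
(∇×G)₃ = ∂G₂/∂x − ∂G₁/∂y = -2*y
∇×G = (-4*x + 17*y^2, 4*y - 2*z^3, -2*y)
At (1, 1, -1): (13, 6, -2).

(13, 6, -2)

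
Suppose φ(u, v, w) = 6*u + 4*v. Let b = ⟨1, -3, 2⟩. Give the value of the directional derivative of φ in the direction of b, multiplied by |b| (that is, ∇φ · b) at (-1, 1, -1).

∂φ/∂u = 6
∂φ/∂v = 4
∂φ/∂w = 0
∇φ at (-1, 1, -1) = (6, 4, 0)
∇φ · b = (6)(1) + (4)(-3) + (0)(2) = -6

-6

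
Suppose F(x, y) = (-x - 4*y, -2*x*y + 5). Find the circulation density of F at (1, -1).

∂F₂/∂x = -2*y
∂F₁/∂y = -4
Scalar curl = -2*y + 4
At (1, -1): 6.

6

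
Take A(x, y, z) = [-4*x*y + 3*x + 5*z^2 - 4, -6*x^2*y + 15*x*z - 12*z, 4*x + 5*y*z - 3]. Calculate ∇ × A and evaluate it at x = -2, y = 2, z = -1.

(37, -14, 25)

(∇×A)₁ = ∂A₃/∂y − ∂A₂/∂z = -15*x + 5*z + 12
(∇×A)₂ = ∂A₁/∂z − ∂A₃/∂x = 10*z - 4
(∇×A)₃ = ∂A₂/∂x − ∂A₁/∂y = -12*x*y + 4*x + 15*z
∇×A = (-15*x + 5*z + 12, 10*z - 4, -12*x*y + 4*x + 15*z)
At (-2, 2, -1): (37, -14, 25).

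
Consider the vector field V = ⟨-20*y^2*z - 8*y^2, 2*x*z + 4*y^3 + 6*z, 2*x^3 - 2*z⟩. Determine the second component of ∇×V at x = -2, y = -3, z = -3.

-204

(∇×V)_2 = ∂V₁/∂z − ∂V₃/∂x
= -20*y^2 − (6*x^2)
= -6*x^2 - 20*y^2
At (-2, -3, -3): -204.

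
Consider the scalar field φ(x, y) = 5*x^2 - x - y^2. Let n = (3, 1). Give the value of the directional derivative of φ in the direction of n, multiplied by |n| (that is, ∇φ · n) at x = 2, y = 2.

53

∂φ/∂x = 10*x - 1
∂φ/∂y = -2*y
∇φ at (2, 2) = (19, -4)
∇φ · n = (19)(3) + (-4)(1) = 53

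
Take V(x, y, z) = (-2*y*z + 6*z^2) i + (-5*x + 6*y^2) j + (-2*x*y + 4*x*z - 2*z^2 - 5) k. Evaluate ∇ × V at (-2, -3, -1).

(4, -8, -7)

(∇×V)₁ = ∂V₃/∂y − ∂V₂/∂z = -2*x
(∇×V)₂ = ∂V₁/∂z − ∂V₃/∂x = 8*z
(∇×V)₃ = ∂V₂/∂x − ∂V₁/∂y = 2*z - 5
∇×V = (-2*x, 8*z, 2*z - 5)
At (-2, -3, -1): (4, -8, -7).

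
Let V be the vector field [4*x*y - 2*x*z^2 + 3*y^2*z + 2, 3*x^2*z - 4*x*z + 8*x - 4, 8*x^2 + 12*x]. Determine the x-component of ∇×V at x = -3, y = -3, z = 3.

-39

(∇×V)_1 = ∂V₃/∂y − ∂V₂/∂z
= 0 − (3*x^2 - 4*x)
= -3*x^2 + 4*x
At (-3, -3, 3): -39.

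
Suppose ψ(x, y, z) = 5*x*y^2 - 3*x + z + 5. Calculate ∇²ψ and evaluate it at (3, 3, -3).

∂²ψ/∂x² = 0
∂²ψ/∂y² = 10*x
∂²ψ/∂z² = 0
∇²ψ = 10*x
At (3, 3, -3): 30.

30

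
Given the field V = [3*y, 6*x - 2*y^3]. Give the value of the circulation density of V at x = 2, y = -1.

3

∂V₂/∂x = 6
∂V₁/∂y = 3
Scalar curl = 3
At (2, -1): 3.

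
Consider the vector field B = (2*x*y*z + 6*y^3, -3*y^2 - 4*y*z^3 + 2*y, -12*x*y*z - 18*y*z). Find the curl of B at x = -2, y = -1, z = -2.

(∇×B)₁ = ∂B₃/∂y − ∂B₂/∂z = -12*x*z + 12*y*z^2 - 18*z
(∇×B)₂ = ∂B₁/∂z − ∂B₃/∂x = 2*x*y + 12*y*z
(∇×B)₃ = ∂B₂/∂x − ∂B₁/∂y = -2*x*z - 18*y^2
∇×B = (-12*x*z + 12*y*z^2 - 18*z, 2*x*y + 12*y*z, -2*x*z - 18*y^2)
At (-2, -1, -2): (-60, 28, -26).

(-60, 28, -26)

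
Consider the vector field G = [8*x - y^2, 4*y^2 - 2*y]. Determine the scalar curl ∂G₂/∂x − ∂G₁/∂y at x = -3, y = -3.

-6

∂G₂/∂x = 0
∂G₁/∂y = -2*y
Scalar curl = 2*y
At (-3, -3): -6.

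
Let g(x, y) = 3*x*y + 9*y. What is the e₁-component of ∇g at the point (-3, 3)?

(∇g)_1 = ∂g/∂x = 3*y
At (-3, 3): 9.

9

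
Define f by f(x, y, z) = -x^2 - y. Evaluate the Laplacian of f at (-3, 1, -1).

-2

∂²f/∂x² = -2
∂²f/∂y² = 0
∂²f/∂z² = 0
∇²f = -2
At (-3, 1, -1): -2.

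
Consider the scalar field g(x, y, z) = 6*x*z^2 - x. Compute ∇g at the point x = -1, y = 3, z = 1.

∂g/∂x = 6*z^2 - 1
∂g/∂y = 0
∂g/∂z = 12*x*z
∇g = (6*z^2 - 1, 0, 12*x*z)
At (-1, 3, 1): (5, 0, -12).

(5, 0, -12)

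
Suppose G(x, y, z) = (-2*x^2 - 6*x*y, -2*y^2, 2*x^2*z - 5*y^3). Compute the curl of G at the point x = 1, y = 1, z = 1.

(∇×G)₁ = ∂G₃/∂y − ∂G₂/∂z = -15*y^2
(∇×G)₂ = ∂G₁/∂z − ∂G₃/∂x = -4*x*z
(∇×G)₃ = ∂G₂/∂x − ∂G₁/∂y = 6*x
∇×G = (-15*y^2, -4*x*z, 6*x)
At (1, 1, 1): (-15, -4, 6).

(-15, -4, 6)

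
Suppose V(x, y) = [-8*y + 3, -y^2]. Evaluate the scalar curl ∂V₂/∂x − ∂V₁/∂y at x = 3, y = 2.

∂V₂/∂x = 0
∂V₁/∂y = -8
Scalar curl = 8
At (3, 2): 8.

8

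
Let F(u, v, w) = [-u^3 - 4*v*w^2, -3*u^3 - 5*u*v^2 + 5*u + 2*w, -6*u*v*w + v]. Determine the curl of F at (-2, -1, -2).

(∇×F)₁ = ∂F₃/∂v − ∂F₂/∂w = -6*u*w - 1
(∇×F)₂ = ∂F₁/∂w − ∂F₃/∂u = -2*v*w
(∇×F)₃ = ∂F₂/∂u − ∂F₁/∂v = -9*u^2 - 5*v^2 + 4*w^2 + 5
∇×F = (-6*u*w - 1, -2*v*w, -9*u^2 - 5*v^2 + 4*w^2 + 5)
At (-2, -1, -2): (-25, -4, -20).

(-25, -4, -20)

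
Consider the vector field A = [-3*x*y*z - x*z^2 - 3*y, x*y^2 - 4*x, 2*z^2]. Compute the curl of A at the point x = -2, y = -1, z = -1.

(∇×A)₁ = ∂A₃/∂y − ∂A₂/∂z = 0
(∇×A)₂ = ∂A₁/∂z − ∂A₃/∂x = -3*x*y - 2*x*z
(∇×A)₃ = ∂A₂/∂x − ∂A₁/∂y = 3*x*z + y^2 - 1
∇×A = (0, -3*x*y - 2*x*z, 3*x*z + y^2 - 1)
At (-2, -1, -1): (0, -10, 6).

(0, -10, 6)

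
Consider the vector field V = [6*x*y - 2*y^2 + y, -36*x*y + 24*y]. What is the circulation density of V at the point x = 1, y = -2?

57

∂V₂/∂x = -36*y
∂V₁/∂y = 6*x - 4*y + 1
Scalar curl = -6*x - 32*y - 1
At (1, -2): 57.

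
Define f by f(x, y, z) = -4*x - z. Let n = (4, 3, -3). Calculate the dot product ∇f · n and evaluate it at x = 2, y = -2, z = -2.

-13

∂f/∂x = -4
∂f/∂y = 0
∂f/∂z = -1
∇f at (2, -2, -2) = (-4, 0, -1)
∇f · n = (-4)(4) + (0)(3) + (-1)(-3) = -13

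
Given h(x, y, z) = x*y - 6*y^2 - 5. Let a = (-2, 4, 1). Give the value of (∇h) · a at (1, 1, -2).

-46

∂h/∂x = y
∂h/∂y = x - 12*y
∂h/∂z = 0
∇h at (1, 1, -2) = (1, -11, 0)
∇h · a = (1)(-2) + (-11)(4) + (0)(1) = -46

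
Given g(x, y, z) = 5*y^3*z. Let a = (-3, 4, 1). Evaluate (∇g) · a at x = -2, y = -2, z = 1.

∂g/∂x = 0
∂g/∂y = 15*y^2*z
∂g/∂z = 5*y^3
∇g at (-2, -2, 1) = (0, 60, -40)
∇g · a = (0)(-3) + (60)(4) + (-40)(1) = 200

200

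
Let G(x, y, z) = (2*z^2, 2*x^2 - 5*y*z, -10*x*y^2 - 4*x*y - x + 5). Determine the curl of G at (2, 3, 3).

(∇×G)₁ = ∂G₃/∂y − ∂G₂/∂z = -20*x*y - 4*x + 5*y
(∇×G)₂ = ∂G₁/∂z − ∂G₃/∂x = 10*y^2 + 4*y + 4*z + 1
(∇×G)₃ = ∂G₂/∂x − ∂G₁/∂y = 4*x
∇×G = (-20*x*y - 4*x + 5*y, 10*y^2 + 4*y + 4*z + 1, 4*x)
At (2, 3, 3): (-113, 115, 8).

(-113, 115, 8)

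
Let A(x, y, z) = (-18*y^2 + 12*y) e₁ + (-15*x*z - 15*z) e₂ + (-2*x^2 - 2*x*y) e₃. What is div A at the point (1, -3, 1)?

∂A₁/∂x = 0
∂A₂/∂y = 0
∂A₃/∂z = 0
∇·A = 0
At (1, -3, 1): 0.

0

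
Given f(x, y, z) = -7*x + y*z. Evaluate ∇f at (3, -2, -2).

(-7, -2, -2)

∂f/∂x = -7
∂f/∂y = z
∂f/∂z = y
∇f = (-7, z, y)
At (3, -2, -2): (-7, -2, -2).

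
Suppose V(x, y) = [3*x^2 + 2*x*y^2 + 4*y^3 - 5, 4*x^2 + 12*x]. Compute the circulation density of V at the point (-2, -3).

-136

∂V₂/∂x = 8*x + 12
∂V₁/∂y = 4*x*y + 12*y^2
Scalar curl = -4*x*y + 8*x - 12*y^2 + 12
At (-2, -3): -136.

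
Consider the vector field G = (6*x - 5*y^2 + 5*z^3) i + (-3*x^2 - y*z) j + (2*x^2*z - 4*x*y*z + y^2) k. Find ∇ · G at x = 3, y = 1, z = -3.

∂G₁/∂x = 6
∂G₂/∂y = -z
∂G₃/∂z = 2*x^2 - 4*x*y
∇·G = 2*x^2 - 4*x*y - z + 6
At (3, 1, -3): 15.

15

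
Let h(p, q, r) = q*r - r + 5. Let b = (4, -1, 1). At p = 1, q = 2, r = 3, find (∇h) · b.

-2

∂h/∂p = 0
∂h/∂q = r
∂h/∂r = q - 1
∇h at (1, 2, 3) = (0, 3, 1)
∇h · b = (0)(4) + (3)(-1) + (1)(1) = -2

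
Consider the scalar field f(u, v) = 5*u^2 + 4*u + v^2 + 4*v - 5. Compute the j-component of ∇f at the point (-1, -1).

(∇f)_2 = ∂f/∂v = 2*v + 4
At (-1, -1): 2.

2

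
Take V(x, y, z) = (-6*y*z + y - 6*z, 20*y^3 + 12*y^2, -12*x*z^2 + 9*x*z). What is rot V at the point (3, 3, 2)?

(∇×V)₁ = ∂V₃/∂y − ∂V₂/∂z = 0
(∇×V)₂ = ∂V₁/∂z − ∂V₃/∂x = -6*y + 12*z^2 - 9*z - 6
(∇×V)₃ = ∂V₂/∂x − ∂V₁/∂y = 6*z - 1
∇×V = (0, -6*y + 12*z^2 - 9*z - 6, 6*z - 1)
At (3, 3, 2): (0, 6, 11).

(0, 6, 11)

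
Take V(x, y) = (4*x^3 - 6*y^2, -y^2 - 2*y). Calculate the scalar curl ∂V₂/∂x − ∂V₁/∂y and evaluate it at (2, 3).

36

∂V₂/∂x = 0
∂V₁/∂y = -12*y
Scalar curl = 12*y
At (2, 3): 36.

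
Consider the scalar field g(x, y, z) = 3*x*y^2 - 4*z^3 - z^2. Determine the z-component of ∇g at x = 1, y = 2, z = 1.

-14

(∇g)_3 = ∂g/∂z = -12*z^2 - 2*z
At (1, 2, 1): -14.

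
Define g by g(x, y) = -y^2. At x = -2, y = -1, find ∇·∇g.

-2

∂²g/∂x² = 0
∂²g/∂y² = -2
∇²g = -2
At (-2, -1): -2.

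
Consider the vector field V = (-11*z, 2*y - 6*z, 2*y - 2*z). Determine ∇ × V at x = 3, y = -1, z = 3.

(∇×V)₁ = ∂V₃/∂y − ∂V₂/∂z = 8
(∇×V)₂ = ∂V₁/∂z − ∂V₃/∂x = -11
(∇×V)₃ = ∂V₂/∂x − ∂V₁/∂y = 0
∇×V = (8, -11, 0)
At (3, -1, 3): (8, -11, 0).

(8, -11, 0)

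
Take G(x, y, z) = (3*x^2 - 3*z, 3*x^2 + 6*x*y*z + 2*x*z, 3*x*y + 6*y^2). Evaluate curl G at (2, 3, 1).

(2, -12, 32)

(∇×G)₁ = ∂G₃/∂y − ∂G₂/∂z = -6*x*y + x + 12*y
(∇×G)₂ = ∂G₁/∂z − ∂G₃/∂x = -3*y - 3
(∇×G)₃ = ∂G₂/∂x − ∂G₁/∂y = 6*x + 6*y*z + 2*z
∇×G = (-6*x*y + x + 12*y, -3*y - 3, 6*x + 6*y*z + 2*z)
At (2, 3, 1): (2, -12, 32).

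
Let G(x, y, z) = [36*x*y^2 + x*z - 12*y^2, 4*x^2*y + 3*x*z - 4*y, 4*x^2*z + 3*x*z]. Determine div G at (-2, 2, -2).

∂G₁/∂x = 36*y^2 + z
∂G₂/∂y = 4*x^2 - 4
∂G₃/∂z = 4*x^2 + 3*x
∇·G = 8*x^2 + 3*x + 36*y^2 + z - 4
At (-2, 2, -2): 164.

164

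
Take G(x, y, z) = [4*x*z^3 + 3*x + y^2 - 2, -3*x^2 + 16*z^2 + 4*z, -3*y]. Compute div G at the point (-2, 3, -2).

-29

∂G₁/∂x = 4*z^3 + 3
∂G₂/∂y = 0
∂G₃/∂z = 0
∇·G = 4*z^3 + 3
At (-2, 3, -2): -29.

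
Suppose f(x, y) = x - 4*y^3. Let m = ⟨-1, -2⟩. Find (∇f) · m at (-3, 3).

∂f/∂x = 1
∂f/∂y = -12*y^2
∇f at (-3, 3) = (1, -108)
∇f · m = (1)(-1) + (-108)(-2) = 215

215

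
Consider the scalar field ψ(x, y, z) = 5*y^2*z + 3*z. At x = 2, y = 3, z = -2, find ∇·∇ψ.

∂²ψ/∂x² = 0
∂²ψ/∂y² = 10*z
∂²ψ/∂z² = 0
∇²ψ = 10*z
At (2, 3, -2): -20.

-20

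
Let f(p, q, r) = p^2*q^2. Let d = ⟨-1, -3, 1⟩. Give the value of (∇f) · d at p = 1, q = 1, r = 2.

-8

∂f/∂p = 2*p*q^2
∂f/∂q = 2*p^2*q
∂f/∂r = 0
∇f at (1, 1, 2) = (2, 2, 0)
∇f · d = (2)(-1) + (2)(-3) + (0)(1) = -8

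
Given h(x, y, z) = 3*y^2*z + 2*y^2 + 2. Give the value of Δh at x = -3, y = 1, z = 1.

∂²h/∂x² = 0
∂²h/∂y² = 2*(3*z + 2)
∂²h/∂z² = 0
∇²h = 6*z + 4
At (-3, 1, 1): 10.

10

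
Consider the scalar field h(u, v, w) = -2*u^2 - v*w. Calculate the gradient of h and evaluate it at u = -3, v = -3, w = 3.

(12, -3, 3)

∂h/∂u = -4*u
∂h/∂v = -w
∂h/∂w = -v
∇h = (-4*u, -w, -v)
At (-3, -3, 3): (12, -3, 3).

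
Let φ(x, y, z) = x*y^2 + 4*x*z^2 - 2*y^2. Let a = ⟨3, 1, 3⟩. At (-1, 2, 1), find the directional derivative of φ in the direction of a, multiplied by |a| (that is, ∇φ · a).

-12

∂φ/∂x = y^2 + 4*z^2
∂φ/∂y = 2*x*y - 4*y
∂φ/∂z = 8*x*z
∇φ at (-1, 2, 1) = (8, -12, -8)
∇φ · a = (8)(3) + (-12)(1) + (-8)(3) = -12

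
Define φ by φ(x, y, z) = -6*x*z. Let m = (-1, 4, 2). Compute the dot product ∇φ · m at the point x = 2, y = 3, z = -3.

∂φ/∂x = -6*z
∂φ/∂y = 0
∂φ/∂z = -6*x
∇φ at (2, 3, -3) = (18, 0, -12)
∇φ · m = (18)(-1) + (0)(4) + (-12)(2) = -42

-42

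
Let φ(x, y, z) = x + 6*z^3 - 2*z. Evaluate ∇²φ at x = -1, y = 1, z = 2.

∂²φ/∂x² = 0
∂²φ/∂y² = 0
∂²φ/∂z² = 36*z
∇²φ = 36*z
At (-1, 1, 2): 72.

72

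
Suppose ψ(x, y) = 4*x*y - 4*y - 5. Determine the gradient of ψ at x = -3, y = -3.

∂ψ/∂x = 4*y
∂ψ/∂y = 4*x - 4
∇ψ = (4*y, 4*x - 4)
At (-3, -3): (-12, -16).

(-12, -16)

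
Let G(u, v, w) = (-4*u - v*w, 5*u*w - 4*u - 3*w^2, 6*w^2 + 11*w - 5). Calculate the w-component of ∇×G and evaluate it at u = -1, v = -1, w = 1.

(∇×G)_3 = ∂G₂/∂u − ∂G₁/∂v
= 5*w - 4 − (-w)
= 6*w - 4
At (-1, -1, 1): 2.

2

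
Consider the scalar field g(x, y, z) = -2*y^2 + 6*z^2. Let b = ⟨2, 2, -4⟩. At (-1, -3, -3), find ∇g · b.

168

∂g/∂x = 0
∂g/∂y = -4*y
∂g/∂z = 12*z
∇g at (-1, -3, -3) = (0, 12, -36)
∇g · b = (0)(2) + (12)(2) + (-36)(-4) = 168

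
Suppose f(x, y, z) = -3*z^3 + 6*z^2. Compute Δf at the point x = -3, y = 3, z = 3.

∂²f/∂x² = 0
∂²f/∂y² = 0
∂²f/∂z² = 6*(-3*z + 2)
∇²f = -18*z + 12
At (-3, 3, 3): -42.

-42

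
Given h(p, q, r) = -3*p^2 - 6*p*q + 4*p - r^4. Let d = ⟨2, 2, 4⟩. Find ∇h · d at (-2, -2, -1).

96

∂h/∂p = -6*p - 6*q + 4
∂h/∂q = -6*p
∂h/∂r = -4*r^3
∇h at (-2, -2, -1) = (28, 12, 4)
∇h · d = (28)(2) + (12)(2) + (4)(4) = 96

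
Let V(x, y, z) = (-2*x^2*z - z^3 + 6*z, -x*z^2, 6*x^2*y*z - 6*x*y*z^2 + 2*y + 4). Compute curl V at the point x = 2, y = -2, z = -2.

(-102, -158, -4)

(∇×V)₁ = ∂V₃/∂y − ∂V₂/∂z = 6*x^2*z - 6*x*z^2 + 2*x*z + 2
(∇×V)₂ = ∂V₁/∂z − ∂V₃/∂x = -2*x^2 - 12*x*y*z + 6*y*z^2 - 3*z^2 + 6
(∇×V)₃ = ∂V₂/∂x − ∂V₁/∂y = -z^2
∇×V = (6*x^2*z - 6*x*z^2 + 2*x*z + 2, -2*x^2 - 12*x*y*z + 6*y*z^2 - 3*z^2 + 6, -z^2)
At (2, -2, -2): (-102, -158, -4).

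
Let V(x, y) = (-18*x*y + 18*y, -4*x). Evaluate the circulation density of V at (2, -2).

∂V₂/∂x = -4
∂V₁/∂y = -18*x + 18
Scalar curl = 18*x - 22
At (2, -2): 14.

14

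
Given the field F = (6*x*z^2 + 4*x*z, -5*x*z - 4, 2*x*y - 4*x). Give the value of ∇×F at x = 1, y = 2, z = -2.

(∇×F)₁ = ∂F₃/∂y − ∂F₂/∂z = 7*x
(∇×F)₂ = ∂F₁/∂z − ∂F₃/∂x = 12*x*z + 4*x - 2*y + 4
(∇×F)₃ = ∂F₂/∂x − ∂F₁/∂y = -5*z
∇×F = (7*x, 12*x*z + 4*x - 2*y + 4, -5*z)
At (1, 2, -2): (7, -20, 10).

(7, -20, 10)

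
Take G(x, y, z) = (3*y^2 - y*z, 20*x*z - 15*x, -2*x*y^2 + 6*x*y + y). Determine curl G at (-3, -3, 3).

(∇×G)₁ = ∂G₃/∂y − ∂G₂/∂z = -4*x*y - 14*x + 1
(∇×G)₂ = ∂G₁/∂z − ∂G₃/∂x = 2*y^2 - 7*y
(∇×G)₃ = ∂G₂/∂x − ∂G₁/∂y = -6*y + 21*z - 15
∇×G = (-4*x*y - 14*x + 1, 2*y^2 - 7*y, -6*y + 21*z - 15)
At (-3, -3, 3): (7, 39, 66).

(7, 39, 66)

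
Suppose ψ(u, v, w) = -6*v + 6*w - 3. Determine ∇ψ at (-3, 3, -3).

(0, -6, 6)

∂ψ/∂u = 0
∂ψ/∂v = -6
∂ψ/∂w = 6
∇ψ = (0, -6, 6)
At (-3, 3, -3): (0, -6, 6).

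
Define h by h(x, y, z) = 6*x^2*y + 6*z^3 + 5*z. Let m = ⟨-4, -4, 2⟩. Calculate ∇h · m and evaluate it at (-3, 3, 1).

262

∂h/∂x = 12*x*y
∂h/∂y = 6*x^2
∂h/∂z = 18*z^2 + 5
∇h at (-3, 3, 1) = (-108, 54, 23)
∇h · m = (-108)(-4) + (54)(-4) + (23)(2) = 262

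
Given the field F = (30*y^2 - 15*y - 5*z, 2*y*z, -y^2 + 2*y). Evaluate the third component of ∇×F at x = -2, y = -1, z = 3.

(∇×F)_3 = ∂F₂/∂x − ∂F₁/∂y
= 0 − (60*y - 15)
= -60*y + 15
At (-2, -1, 3): 75.

75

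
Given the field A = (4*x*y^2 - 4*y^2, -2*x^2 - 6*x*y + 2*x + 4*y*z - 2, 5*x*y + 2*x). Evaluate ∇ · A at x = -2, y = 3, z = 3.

∂A₁/∂x = 4*y^2
∂A₂/∂y = -6*x + 4*z
∂A₃/∂z = 0
∇·A = -6*x + 4*y^2 + 4*z
At (-2, 3, 3): 60.

60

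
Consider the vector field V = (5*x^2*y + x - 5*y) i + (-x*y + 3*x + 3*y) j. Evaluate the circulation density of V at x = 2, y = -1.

-11

∂V₂/∂x = -y + 3
∂V₁/∂y = 5*x^2 - 5
Scalar curl = -5*x^2 - y + 8
At (2, -1): -11.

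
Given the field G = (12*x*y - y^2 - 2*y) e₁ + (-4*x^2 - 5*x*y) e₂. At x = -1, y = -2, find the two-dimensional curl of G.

∂G₂/∂x = -8*x - 5*y
∂G₁/∂y = 12*x - 2*y - 2
Scalar curl = -20*x - 3*y + 2
At (-1, -2): 28.

28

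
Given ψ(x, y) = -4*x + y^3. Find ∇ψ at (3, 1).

∂ψ/∂x = -4
∂ψ/∂y = 3*y^2
∇ψ = (-4, 3*y^2)
At (3, 1): (-4, 3).

(-4, 3)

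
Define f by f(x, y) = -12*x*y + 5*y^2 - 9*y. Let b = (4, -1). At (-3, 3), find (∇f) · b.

-201

∂f/∂x = -12*y
∂f/∂y = -12*x + 10*y - 9
∇f at (-3, 3) = (-36, 57)
∇f · b = (-36)(4) + (57)(-1) = -201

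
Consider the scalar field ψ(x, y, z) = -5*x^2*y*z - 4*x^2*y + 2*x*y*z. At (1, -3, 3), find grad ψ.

∂ψ/∂x = -10*x*y*z - 8*x*y + 2*y*z
∂ψ/∂y = -5*x^2*z - 4*x^2 + 2*x*z
∂ψ/∂z = -5*x^2*y + 2*x*y
∇ψ = (-10*x*y*z - 8*x*y + 2*y*z, -5*x^2*z - 4*x^2 + 2*x*z, -5*x^2*y + 2*x*y)
At (1, -3, 3): (96, -13, 9).

(96, -13, 9)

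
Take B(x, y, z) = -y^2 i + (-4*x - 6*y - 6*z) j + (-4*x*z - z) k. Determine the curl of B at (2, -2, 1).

(∇×B)₁ = ∂B₃/∂y − ∂B₂/∂z = 6
(∇×B)₂ = ∂B₁/∂z − ∂B₃/∂x = 4*z
(∇×B)₃ = ∂B₂/∂x − ∂B₁/∂y = 2*y - 4
∇×B = (6, 4*z, 2*y - 4)
At (2, -2, 1): (6, 4, -8).

(6, 4, -8)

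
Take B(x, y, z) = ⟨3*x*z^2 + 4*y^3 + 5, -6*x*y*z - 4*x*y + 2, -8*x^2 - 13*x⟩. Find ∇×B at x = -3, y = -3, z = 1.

(54, -53, -78)

(∇×B)₁ = ∂B₃/∂y − ∂B₂/∂z = 6*x*y
(∇×B)₂ = ∂B₁/∂z − ∂B₃/∂x = 6*x*z + 16*x + 13
(∇×B)₃ = ∂B₂/∂x − ∂B₁/∂y = -12*y^2 - 6*y*z - 4*y
∇×B = (6*x*y, 6*x*z + 16*x + 13, -12*y^2 - 6*y*z - 4*y)
At (-3, -3, 1): (54, -53, -78).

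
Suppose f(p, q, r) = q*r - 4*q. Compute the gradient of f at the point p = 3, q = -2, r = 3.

∂f/∂p = 0
∂f/∂q = r - 4
∂f/∂r = q
∇f = (0, r - 4, q)
At (3, -2, 3): (0, -1, -2).

(0, -1, -2)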